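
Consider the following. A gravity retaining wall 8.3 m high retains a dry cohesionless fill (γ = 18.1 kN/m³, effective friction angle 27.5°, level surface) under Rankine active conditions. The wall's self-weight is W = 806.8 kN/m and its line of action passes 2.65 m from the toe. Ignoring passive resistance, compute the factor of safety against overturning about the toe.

3.37

K_a = tan²(45° − 27.5°/2) = 0.3682.
P_a = ½K_aγH² = 0.5×0.3682×18.1×8.3² = 229.6 kN/m, acting at H/3 = 2.767 m above the base.
Overturning moment M_o = P_a × H/3 = 229.6 × 2.767 = 635.1.
Resisting moment M_r = W × 2.65 = 806.8 × 2.65 = 2138.
FS_overturning = M_r/M_o = 2138/635.1 = 3.366.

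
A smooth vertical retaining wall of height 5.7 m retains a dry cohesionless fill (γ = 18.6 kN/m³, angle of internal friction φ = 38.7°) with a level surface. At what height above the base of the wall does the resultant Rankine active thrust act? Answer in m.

1.90 m

K_a = 0.2306.
The pressure distribution is triangular, so the resultant acts at H/3 above the base = 5.7/3 = 1.900 m.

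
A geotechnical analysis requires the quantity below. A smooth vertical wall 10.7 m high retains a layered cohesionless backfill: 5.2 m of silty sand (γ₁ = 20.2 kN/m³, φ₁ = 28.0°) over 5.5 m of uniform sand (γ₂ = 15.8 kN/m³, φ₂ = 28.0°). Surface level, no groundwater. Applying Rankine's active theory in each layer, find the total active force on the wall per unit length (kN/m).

K_a1 = tan²(45°−28.0°/2) = 0.3610; K_a2 = tan²(45°−28.0°/2) = 0.3610.
Layer 1: σ at base = K_a1 γ₁ h₁ = 37.92 kPa; P₁ = ½×37.92×5.2 = 98.60.
Layer 2: σ_v at top = γ₁h₁ = 105.0; σ_h top = K_a2×105.0 = 37.92; σ_h base = K_a2×(105.0+15.8×5.5) = 69.30.
P₂ = ½(37.92+69.30)×5.5 = 294.9. Total P_a = 98.60+294.9 = 393.5 kN/m.

393 kN/m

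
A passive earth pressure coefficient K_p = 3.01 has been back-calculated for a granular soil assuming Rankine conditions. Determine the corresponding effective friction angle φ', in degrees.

K_p = (1+sin φ)/(1−sin φ) ⇒ sin φ = (K_p − 1)/(K_p + 1) = 0.5012.
φ = arcsin(0.5012) = 30.08°.

30.1°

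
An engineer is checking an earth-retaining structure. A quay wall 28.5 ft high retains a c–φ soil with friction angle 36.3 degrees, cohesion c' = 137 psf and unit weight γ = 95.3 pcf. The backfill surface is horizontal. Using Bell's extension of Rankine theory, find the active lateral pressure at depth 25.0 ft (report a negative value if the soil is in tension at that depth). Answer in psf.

K_a = (1 − sin φ)/(1 + sin φ) = 0.2563.
σ_a = K_a γ z − 2c√K_a = 0.2563×95.3×25.0 − 2×137×0.5062 = 471.9 psf.

472 psf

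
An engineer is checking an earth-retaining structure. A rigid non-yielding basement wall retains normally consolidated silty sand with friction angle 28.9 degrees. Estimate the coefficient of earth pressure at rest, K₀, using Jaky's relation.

K₀ = 1 − sin φ' = 1 − sin 28.9° = 0.5167.

0.517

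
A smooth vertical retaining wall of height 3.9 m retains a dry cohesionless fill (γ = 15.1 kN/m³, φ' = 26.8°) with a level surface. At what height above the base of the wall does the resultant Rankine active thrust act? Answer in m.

1.30 m

K_a = 0.3785.
The pressure distribution is triangular, so the resultant acts at H/3 above the base = 3.9/3 = 1.300 m.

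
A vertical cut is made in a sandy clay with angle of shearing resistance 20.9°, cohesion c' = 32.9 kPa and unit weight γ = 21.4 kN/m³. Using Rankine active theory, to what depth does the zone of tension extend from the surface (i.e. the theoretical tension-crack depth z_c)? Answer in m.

K_a = tan²(45° − 20.9°/2) = 0.4741; √K_a = 0.6886.
The active pressure is zero where K_a γ z = 2c√K_a, so z_c = 2c/(γ√K_a) = 2×32.9/(21.4×0.6886) = 4.465 m.

4.47 m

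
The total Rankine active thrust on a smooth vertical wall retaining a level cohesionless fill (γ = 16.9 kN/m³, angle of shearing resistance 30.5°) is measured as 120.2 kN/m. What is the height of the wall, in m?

K_a = 0.3267. P_a = ½ K_a γ H² ⇒ H = √(2P_a/(K_a γ)).
H = √(2×120.2/(0.3267×16.9)) = 6.599 m.

6.60 m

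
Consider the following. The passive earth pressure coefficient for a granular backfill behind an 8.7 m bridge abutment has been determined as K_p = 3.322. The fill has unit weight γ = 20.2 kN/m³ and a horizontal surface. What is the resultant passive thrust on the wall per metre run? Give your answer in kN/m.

P = ½ K_p γ H² = 0.5 × 3.322 × 20.2 × 8.7² = 2540 kN/m.

2540 kN/m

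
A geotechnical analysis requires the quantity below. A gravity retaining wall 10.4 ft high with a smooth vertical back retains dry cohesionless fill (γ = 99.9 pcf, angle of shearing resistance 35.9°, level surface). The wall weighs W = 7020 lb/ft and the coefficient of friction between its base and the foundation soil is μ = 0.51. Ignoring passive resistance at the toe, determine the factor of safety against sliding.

2.54

K_a = tan²(45° − 35.9°/2) = 0.2607.
P_a = ½K_aγH² = 0.5×0.2607×99.9×10.4² = 1409 lb/ft, acting at H/3 = 3.467 ft above the base.
FS_sliding = μW / P_a = 0.51×7020 / 1409 = 2.542.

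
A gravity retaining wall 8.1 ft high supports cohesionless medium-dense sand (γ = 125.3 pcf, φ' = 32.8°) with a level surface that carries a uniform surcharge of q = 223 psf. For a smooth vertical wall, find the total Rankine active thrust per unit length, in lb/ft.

K_a = tan²(45° − φ/2) = 0.2973.
Soil triangle: ½ K_a γ H² = 0.5×0.2973×125.3×8.1² = 1222 lb/ft.
Surcharge rectangle: K_a q H = 0.2973×223×8.1 = 536.9 lb/ft.
Total = 1222 + 536.9 = 1759 lb/ft.

1760 lb/ft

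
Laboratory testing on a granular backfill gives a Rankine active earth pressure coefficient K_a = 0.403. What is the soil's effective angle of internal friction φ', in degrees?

K_a = tan²(45° − φ/2) ⇒ 45° − φ/2 = arctan(√0.403) = 32.41°.
φ = 2(45° − 32.41°) = 25.18°.

25.2°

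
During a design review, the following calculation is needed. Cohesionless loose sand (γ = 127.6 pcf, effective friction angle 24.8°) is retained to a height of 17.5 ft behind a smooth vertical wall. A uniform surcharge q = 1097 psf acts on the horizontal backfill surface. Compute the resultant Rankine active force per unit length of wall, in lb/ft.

15800 lb/ft

K_a = tan²(45° − φ/2) = 0.4090.
Soil triangle: ½ K_a γ H² = 0.5×0.4090×127.6×17.5² = 7991 lb/ft.
Surcharge rectangle: K_a q H = 0.4090×1097×17.5 = 7852 lb/ft.
Total = 7991 + 7852 = 15840 lb/ft.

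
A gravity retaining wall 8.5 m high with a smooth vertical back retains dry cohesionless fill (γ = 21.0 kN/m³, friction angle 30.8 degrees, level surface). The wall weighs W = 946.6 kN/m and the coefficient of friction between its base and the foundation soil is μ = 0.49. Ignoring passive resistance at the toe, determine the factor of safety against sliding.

1.89

K_a = tan²(45° − 30.8°/2) = 0.3227.
P_a = ½K_aγH² = 0.5×0.3227×21.0×8.5² = 244.8 kN/m, acting at H/3 = 2.833 m above the base.
FS_sliding = μW / P_a = 0.49×946.6 / 244.8 = 1.895.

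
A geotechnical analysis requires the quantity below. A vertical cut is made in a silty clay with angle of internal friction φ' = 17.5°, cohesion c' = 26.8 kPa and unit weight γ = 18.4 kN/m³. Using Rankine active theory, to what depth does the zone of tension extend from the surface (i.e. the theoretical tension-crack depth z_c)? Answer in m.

3.97 m

K_a = tan²(45° − 17.5°/2) = 0.5376; √K_a = 0.7332.
The active pressure is zero where K_a γ z = 2c√K_a, so z_c = 2c/(γ√K_a) = 2×26.8/(18.4×0.7332) = 3.973 m.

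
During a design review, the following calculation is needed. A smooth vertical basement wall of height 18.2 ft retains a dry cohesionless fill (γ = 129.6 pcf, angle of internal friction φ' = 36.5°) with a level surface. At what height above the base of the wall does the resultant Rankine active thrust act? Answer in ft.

K_a = 0.2541.
The pressure distribution is triangular, so the resultant acts at H/3 above the base = 18.2/3 = 6.067 ft.

6.07 ft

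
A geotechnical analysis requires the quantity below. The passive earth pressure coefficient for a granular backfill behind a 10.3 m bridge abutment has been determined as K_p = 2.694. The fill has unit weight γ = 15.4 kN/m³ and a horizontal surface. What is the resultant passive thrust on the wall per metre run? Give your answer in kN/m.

2200 kN/m

P = ½ K_p γ H² = 0.5 × 2.694 × 15.4 × 10.3² = 2201 kN/m.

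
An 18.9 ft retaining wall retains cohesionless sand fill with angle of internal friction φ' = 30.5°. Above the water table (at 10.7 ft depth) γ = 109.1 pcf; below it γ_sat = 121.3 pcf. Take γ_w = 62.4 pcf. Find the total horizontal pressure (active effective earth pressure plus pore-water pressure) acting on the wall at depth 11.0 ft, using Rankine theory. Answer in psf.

406 psf

K_a = (1 − sin φ)/(1 + sin φ) = 0.3267.
γ' = 121.3 − 62.4 = 58.90 pcf.
Effective vertical stress at 11.0 ft: σ'_v = 109.1×10.7 + 58.90×0.300 = 1185 psf.
σ'_h = K_a σ'_v = 0.3267 × 1185 = 387.1 psf; u = γ_w × 0.300 = 18.72 psf.
Total σ_h = 387.1 + 18.72 = 405.8 psf.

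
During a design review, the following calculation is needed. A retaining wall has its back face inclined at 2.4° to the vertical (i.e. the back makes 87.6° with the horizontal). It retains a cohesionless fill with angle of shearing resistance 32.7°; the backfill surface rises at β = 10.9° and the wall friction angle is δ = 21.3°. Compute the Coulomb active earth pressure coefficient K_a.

0.328

K_a = sin²(α+φ) / [sin²α · sin(α−δ) · (1 + √{sin(φ+δ)sin(φ−β) / (sin(α−δ)sin(α+β))})²].
With α = 87.6°, φ = 32.7°, δ = 21.3°, β = 10.9°: K_a = 0.3284.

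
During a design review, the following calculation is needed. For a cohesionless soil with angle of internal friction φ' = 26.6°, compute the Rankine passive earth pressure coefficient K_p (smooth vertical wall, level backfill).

2.62

K_p = (1 + sin φ)/(1 − sin φ) = tan²(45° + 26.6°/2) = 2.622.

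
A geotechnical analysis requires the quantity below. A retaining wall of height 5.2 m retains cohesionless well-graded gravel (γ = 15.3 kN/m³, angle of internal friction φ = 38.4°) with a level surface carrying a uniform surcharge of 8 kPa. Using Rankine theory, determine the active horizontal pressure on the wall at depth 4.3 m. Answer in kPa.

17.2 kPa

K_a = (1 − sin φ)/(1 + sin φ) = 0.2337.
σ_v = γz + q = 15.3 × 4.3 + 8 = 73.79 kPa.
σ_h = K_a σ_v = 0.2337 × 73.79 = 17.24 kPa.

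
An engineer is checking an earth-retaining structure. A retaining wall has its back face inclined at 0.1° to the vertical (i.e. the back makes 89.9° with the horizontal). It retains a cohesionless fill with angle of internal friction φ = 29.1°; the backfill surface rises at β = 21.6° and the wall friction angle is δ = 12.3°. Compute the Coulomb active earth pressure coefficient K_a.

K_a = sin²(α+φ) / [sin²α · sin(α−δ) · (1 + √{sin(φ+δ)sin(φ−β) / (sin(α−δ)sin(α+β))})²].
With α = 89.9°, φ = 29.1°, δ = 12.3°, β = 21.6°: K_a = 0.4577.

0.458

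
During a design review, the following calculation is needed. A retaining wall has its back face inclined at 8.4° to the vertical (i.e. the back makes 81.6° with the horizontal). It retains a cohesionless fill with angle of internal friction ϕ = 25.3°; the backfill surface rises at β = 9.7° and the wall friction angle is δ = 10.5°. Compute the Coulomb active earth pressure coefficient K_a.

K_a = sin²(α+φ) / [sin²α · sin(α−δ) · (1 + √{sin(φ+δ)sin(φ−β) / (sin(α−δ)sin(α+β))})²].
With α = 81.6°, φ = 25.3°, δ = 10.5°, β = 9.7°: K_a = 0.4989.

0.499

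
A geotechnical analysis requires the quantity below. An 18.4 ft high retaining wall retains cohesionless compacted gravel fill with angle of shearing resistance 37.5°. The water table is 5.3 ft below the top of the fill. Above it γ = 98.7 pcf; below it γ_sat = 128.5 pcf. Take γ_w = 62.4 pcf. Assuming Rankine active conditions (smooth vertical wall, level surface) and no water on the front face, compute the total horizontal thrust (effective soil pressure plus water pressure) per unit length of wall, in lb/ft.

8740 lb/ft

K_a = tan²(45° − φ/2) = 0.2432.
γ' = 128.5 − 62.4 = 66.10 pcf. Depth below WT = 13.1 ft.
σ'_h at WT = K_a γ d_w = 127.2 psf; at base = 127.2 + K_a γ' × 13.1 = 337.8 psf.
P₁ (0–5.3 ft) = ½×127.2×5.3 = 337.1. P₂ (5.3–18.4 ft) = ½(127.2+337.8)×13.1 = 3046.
P_w = ½ γ_w h₂² = 0.5×62.4×13.1² = 5354. Total = 337.1+3046+5354 = 8737 lb/ft.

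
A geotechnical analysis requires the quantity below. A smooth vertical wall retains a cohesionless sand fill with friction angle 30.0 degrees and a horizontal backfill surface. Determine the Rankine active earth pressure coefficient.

0.333

K_a = tan²(45° − φ/2) = tan²(30.00°) = 0.3333.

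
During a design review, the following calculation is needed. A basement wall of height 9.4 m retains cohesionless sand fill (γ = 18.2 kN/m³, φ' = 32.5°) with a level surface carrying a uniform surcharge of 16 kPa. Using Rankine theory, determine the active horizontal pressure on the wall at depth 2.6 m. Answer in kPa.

K_a = (1 − sin φ)/(1 + sin φ) = 0.3010.
σ_v = γz + q = 18.2 × 2.6 + 16 = 63.32 kPa.
σ_h = K_a σ_v = 0.3010 × 63.32 = 19.06 kPa.

19.1 kPa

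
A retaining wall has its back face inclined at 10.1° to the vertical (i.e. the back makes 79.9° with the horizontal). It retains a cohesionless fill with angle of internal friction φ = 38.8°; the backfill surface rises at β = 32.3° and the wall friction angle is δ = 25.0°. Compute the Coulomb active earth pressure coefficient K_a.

K_a = sin²(α+φ) / [sin²α · sin(α−δ) · (1 + √{sin(φ+δ)sin(φ−β) / (sin(α−δ)sin(α+β))})²].
With α = 79.9°, φ = 38.8°, δ = 25.0°, β = 32.3°: K_a = 0.5198.

0.520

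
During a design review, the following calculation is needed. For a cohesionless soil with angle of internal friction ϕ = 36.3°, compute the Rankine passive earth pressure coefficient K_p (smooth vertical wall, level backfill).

K_p = (1 + sin φ)/(1 − sin φ) = tan²(45° + 36.3°/2) = 3.902.

3.90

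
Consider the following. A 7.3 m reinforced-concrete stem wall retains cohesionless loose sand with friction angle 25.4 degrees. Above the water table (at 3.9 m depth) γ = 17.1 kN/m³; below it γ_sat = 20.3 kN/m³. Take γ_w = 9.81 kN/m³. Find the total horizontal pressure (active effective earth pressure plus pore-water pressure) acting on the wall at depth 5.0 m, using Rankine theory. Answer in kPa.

K_a = (1 − sin φ)/(1 + sin φ) = 0.3996.
γ' = 20.3 − 9.81 = 10.49 kN/m³.
Effective vertical stress at 5.0 m: σ'_v = 17.1×3.9 + 10.49×1.10 = 78.23 kPa.
σ'_h = K_a σ'_v = 0.3996 × 78.23 = 31.26 kPa; u = γ_w × 1.10 = 10.79 kPa.
Total σ_h = 31.26 + 10.79 = 42.05 kPa.

42.1 kPa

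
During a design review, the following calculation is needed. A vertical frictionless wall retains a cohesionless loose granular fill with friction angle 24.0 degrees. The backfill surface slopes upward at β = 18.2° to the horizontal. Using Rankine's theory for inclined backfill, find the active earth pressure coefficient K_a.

0.541

K_a = cos β · (cos β − √(cos²β − cos²φ)) / (cos β + √(cos²β − cos²φ)).
cos β = 0.9500, cos φ = 0.9135, √(cos²β − cos²φ) = 0.2605.
K_a = 0.9500 × (0.9500 − 0.2605)/(0.9500 + 0.2605) = 0.5410.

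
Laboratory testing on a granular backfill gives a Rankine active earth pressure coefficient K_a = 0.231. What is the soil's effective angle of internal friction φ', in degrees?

38.7°

K_a = tan²(45° − φ/2) ⇒ 45° − φ/2 = arctan(√0.231) = 25.67°.
φ = 2(45° − 25.67°) = 38.66°.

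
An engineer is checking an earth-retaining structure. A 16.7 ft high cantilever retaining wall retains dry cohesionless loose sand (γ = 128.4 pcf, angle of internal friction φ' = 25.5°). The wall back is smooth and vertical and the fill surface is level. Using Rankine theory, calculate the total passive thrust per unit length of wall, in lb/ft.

K_p = tan²(45° + φ/2) = 2.512.
P_p = ½ K_p γ H² = 0.5 × 2.512 × 128.4 × 16.7² = 44980 lb/ft.

45000 lb/ft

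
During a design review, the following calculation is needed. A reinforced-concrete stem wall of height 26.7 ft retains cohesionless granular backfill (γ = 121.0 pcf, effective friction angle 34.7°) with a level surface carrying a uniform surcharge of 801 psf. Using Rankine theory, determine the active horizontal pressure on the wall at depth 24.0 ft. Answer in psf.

K_a = (1 − sin φ)/(1 + sin φ) = 0.2745.
σ_v = γz + q = 121.0 × 24.0 + 801 = 3705 psf.
σ_h = K_a σ_v = 0.2745 × 3705 = 1017 psf.

1020 psf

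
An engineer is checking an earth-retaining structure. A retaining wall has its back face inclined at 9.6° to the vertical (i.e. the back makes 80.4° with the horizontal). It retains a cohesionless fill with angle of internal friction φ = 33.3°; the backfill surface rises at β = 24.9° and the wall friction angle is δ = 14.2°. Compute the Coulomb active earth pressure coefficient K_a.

K_a = sin²(α+φ) / [sin²α · sin(α−δ) · (1 + √{sin(φ+δ)sin(φ−β) / (sin(α−δ)sin(α+β))})²].
With α = 80.4°, φ = 33.3°, δ = 14.2°, β = 24.9°: K_a = 0.5177.

0.518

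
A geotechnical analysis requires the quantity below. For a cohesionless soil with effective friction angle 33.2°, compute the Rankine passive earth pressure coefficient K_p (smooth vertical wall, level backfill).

3.42

K_p = (1 + sin φ)/(1 − sin φ) = tan²(45° + 33.2°/2) = 3.421.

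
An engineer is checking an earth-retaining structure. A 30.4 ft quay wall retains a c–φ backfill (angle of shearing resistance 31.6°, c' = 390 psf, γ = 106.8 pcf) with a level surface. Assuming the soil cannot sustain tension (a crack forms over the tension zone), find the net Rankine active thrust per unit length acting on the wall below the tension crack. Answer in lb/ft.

K_a = 0.3123; √K_a = 0.5589.
Tension-crack depth z_c = 2c/(γ√K_a) = 2×390/(106.8×0.5589) = 13.07 ft.
σ_a at base = K_a γ H − 2c√K_a = 0.3123×106.8×30.4 − 2×390×0.5589 = 578.2 psf.
P_a = ½ × 578.2 × (H − z_c) = 0.5×578.2×17.33 = 5011 lb/ft.

5010 lb/ft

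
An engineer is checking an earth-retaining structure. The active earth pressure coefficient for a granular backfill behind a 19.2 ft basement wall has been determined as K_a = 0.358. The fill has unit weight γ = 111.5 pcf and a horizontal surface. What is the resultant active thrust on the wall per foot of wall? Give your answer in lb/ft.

P = ½ K_a γ H² = 0.5 × 0.358 × 111.5 × 19.2² = 7358 lb/ft.

7360 lb/ft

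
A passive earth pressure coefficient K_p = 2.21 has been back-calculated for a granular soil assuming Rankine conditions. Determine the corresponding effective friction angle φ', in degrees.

K_p = (1+sin φ)/(1−sin φ) ⇒ sin φ = (K_p − 1)/(K_p + 1) = 0.3769.
φ = arcsin(0.3769) = 22.14°.

22.1°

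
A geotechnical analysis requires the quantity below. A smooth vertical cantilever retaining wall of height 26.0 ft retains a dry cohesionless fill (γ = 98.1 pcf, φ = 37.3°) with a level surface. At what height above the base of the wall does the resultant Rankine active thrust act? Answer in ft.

8.67 ft

K_a = 0.2453.
The pressure distribution is triangular, so the resultant acts at H/3 above the base = 26.0/3 = 8.667 ft.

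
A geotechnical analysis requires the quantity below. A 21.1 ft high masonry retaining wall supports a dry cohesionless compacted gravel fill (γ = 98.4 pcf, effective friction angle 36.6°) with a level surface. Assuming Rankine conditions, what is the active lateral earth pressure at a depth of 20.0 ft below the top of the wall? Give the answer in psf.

K_a = (1 − sin φ)/(1 + sin φ) = 0.2530.
σ_h = K_a γ z = 0.2530 × 98.4 × 20.0 = 497.8 psf.

498 psf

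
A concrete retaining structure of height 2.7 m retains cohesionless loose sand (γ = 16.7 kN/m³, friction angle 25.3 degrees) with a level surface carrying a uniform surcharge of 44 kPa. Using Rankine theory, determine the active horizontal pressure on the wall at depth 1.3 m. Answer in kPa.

26.4 kPa

K_a = (1 − sin φ)/(1 + sin φ) = 0.4012.
σ_v = γz + q = 16.7 × 1.3 + 44 = 65.71 kPa.
σ_h = K_a σ_v = 0.4012 × 65.71 = 26.36 kPa.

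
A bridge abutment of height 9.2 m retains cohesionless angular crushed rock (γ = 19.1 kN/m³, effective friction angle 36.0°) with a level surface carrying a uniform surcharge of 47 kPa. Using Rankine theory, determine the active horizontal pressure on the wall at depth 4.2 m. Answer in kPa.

33.0 kPa

K_a = (1 − sin φ)/(1 + sin φ) = 0.2596.
σ_v = γz + q = 19.1 × 4.2 + 47 = 127.2 kPa.
σ_h = K_a σ_v = 0.2596 × 127.2 = 33.03 kPa.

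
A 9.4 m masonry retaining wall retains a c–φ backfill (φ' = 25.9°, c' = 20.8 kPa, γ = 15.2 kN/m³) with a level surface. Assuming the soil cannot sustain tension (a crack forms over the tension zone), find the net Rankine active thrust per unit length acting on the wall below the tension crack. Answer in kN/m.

75.3 kN/m

K_a = 0.3920; √K_a = 0.6261.
Tension-crack depth z_c = 2c/(γ√K_a) = 2×20.8/(15.2×0.6261) = 4.371 m.
σ_a at base = K_a γ H − 2c√K_a = 0.3920×15.2×9.4 − 2×20.8×0.6261 = 29.96 kPa.
P_a = ½ × 29.96 × (H − z_c) = 0.5×29.96×5.029 = 75.33 kN/m.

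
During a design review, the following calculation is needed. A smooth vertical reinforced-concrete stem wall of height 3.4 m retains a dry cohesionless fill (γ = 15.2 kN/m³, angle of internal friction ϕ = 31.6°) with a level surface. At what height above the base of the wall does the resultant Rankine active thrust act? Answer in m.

K_a = 0.3123.
The pressure distribution is triangular, so the resultant acts at H/3 above the base = 3.4/3 = 1.133 m.

1.13 m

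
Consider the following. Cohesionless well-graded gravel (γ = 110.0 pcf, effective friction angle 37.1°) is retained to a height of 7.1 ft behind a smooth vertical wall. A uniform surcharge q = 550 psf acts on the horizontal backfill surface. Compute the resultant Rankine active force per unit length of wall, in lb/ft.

K_a = tan²(45° − φ/2) = 0.2475.
Soil triangle: ½ K_a γ H² = 0.5×0.2475×110.0×7.1² = 686.2 lb/ft.
Surcharge rectangle: K_a q H = 0.2475×550×7.1 = 966.5 lb/ft.
Total = 686.2 + 966.5 = 1653 lb/ft.

1650 lb/ft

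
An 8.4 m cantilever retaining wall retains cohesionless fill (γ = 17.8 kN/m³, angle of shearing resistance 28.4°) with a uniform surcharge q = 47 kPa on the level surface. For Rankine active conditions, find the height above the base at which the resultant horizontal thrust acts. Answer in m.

K_a = 0.3554.
Triangular part P₁ = ½K_aγH² = 223.2 at H/3 = 2.800 m; rectangular part P₂ = K_a q H = 140.3 at H/2 = 4.200 m.
ȳ = (P₁·2.800 + P₂·4.200)/(P₁+P₂) = 3.340 m.

3.34 m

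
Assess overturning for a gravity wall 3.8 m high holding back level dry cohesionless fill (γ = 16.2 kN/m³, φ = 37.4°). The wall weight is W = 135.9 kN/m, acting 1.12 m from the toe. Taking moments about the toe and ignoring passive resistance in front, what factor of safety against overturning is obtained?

K_a = tan²(45° − 37.4°/2) = 0.2443.
P_a = ½K_aγH² = 0.5×0.2443×16.2×3.8² = 28.57 kN/m, acting at H/3 = 1.267 m above the base.
Overturning moment M_o = P_a × H/3 = 28.57 × 1.267 = 36.19.
Resisting moment M_r = W × 1.12 = 135.9 × 1.12 = 152.2.
FS_overturning = M_r/M_o = 152.2/36.19 = 4.206.

4.21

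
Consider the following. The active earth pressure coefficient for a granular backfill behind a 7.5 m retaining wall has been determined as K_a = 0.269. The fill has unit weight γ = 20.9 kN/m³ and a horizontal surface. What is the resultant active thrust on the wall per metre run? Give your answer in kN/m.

P = ½ K_a γ H² = 0.5 × 0.269 × 20.9 × 7.5² = 158.1 kN/m.

158 kN/m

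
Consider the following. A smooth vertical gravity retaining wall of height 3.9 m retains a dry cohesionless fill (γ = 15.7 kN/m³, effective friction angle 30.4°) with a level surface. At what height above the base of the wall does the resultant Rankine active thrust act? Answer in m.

K_a = 0.3280.
The pressure distribution is triangular, so the resultant acts at H/3 above the base = 3.9/3 = 1.300 m.

1.30 m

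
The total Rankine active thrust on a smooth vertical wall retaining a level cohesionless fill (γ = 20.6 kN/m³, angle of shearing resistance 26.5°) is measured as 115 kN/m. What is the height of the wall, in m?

5.40 m

K_a = 0.3829. P_a = ½ K_a γ H² ⇒ H = √(2P_a/(K_a γ)).
H = √(2×115/(0.3829×20.6)) = 5.400 m.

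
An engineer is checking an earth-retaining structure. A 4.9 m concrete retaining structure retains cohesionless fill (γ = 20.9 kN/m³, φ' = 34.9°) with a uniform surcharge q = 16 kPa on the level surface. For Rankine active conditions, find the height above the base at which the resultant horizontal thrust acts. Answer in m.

1.83 m

K_a = 0.2721.
Triangular part P₁ = ½K_aγH² = 68.28 at H/3 = 1.633 m; rectangular part P₂ = K_a q H = 21.34 at H/2 = 2.450 m.
ȳ = (P₁·1.633 + P₂·2.450)/(P₁+P₂) = 1.828 m.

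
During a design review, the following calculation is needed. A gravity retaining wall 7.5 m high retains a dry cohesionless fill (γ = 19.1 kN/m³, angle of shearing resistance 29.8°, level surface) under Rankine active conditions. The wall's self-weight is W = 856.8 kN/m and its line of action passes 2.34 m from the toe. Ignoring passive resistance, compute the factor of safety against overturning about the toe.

K_a = tan²(45° − 29.8°/2) = 0.3360.
P_a = ½K_aγH² = 0.5×0.3360×19.1×7.5² = 180.5 kN/m, acting at H/3 = 2.500 m above the base.
Overturning moment M_o = P_a × H/3 = 180.5 × 2.500 = 451.3.
Resisting moment M_r = W × 2.34 = 856.8 × 2.34 = 2005.
FS_overturning = M_r/M_o = 2005/451.3 = 4.443.

4.44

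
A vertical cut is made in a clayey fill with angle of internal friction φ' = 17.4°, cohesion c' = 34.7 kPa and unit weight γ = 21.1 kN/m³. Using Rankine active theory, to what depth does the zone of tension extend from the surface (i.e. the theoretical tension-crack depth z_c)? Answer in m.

4.48 m

K_a = tan²(45° − 17.4°/2) = 0.5396; √K_a = 0.7346.
The active pressure is zero where K_a γ z = 2c√K_a, so z_c = 2c/(γ√K_a) = 2×34.7/(21.1×0.7346) = 4.478 m.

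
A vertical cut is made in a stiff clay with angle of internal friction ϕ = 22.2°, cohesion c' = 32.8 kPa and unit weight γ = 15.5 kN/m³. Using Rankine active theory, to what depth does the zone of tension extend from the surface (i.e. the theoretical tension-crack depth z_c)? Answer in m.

K_a = tan²(45° − 22.2°/2) = 0.4515; √K_a = 0.6720.
The active pressure is zero where K_a γ z = 2c√K_a, so z_c = 2c/(γ√K_a) = 2×32.8/(15.5×0.6720) = 6.298 m.

6.30 m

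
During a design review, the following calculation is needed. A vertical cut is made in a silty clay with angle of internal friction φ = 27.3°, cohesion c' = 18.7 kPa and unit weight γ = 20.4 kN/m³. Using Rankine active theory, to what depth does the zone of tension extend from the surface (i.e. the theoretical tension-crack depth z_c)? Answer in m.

K_a = tan²(45° − 27.3°/2) = 0.3711; √K_a = 0.6092.
The active pressure is zero where K_a γ z = 2c√K_a, so z_c = 2c/(γ√K_a) = 2×18.7/(20.4×0.6092) = 3.009 m.

3.01 m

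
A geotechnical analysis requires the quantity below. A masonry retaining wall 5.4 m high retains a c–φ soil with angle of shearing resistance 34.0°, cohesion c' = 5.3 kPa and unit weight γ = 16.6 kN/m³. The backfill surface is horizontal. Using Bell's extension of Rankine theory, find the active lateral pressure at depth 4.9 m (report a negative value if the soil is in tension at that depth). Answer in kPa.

K_a = (1 − sin φ)/(1 + sin φ) = 0.2827.
σ_a = K_a γ z − 2c√K_a = 0.2827×16.6×4.9 − 2×5.3×0.5317 = 17.36 kPa.

17.4 kPa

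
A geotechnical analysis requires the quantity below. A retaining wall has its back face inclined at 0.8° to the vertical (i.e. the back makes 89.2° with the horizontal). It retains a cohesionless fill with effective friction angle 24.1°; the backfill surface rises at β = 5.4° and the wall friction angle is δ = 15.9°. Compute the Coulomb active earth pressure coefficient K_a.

K_a = sin²(α+φ) / [sin²α · sin(α−δ) · (1 + √{sin(φ+δ)sin(φ−β) / (sin(α−δ)sin(α+β))})²].
With α = 89.2°, φ = 24.1°, δ = 15.9°, β = 5.4°: K_a = 0.4106.

0.411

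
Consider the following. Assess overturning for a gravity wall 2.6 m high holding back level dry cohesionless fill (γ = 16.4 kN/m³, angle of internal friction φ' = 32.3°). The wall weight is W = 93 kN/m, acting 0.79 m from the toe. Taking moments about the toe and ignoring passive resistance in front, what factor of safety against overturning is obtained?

5.04

K_a = tan²(45° − 32.3°/2) = 0.3035.
P_a = ½K_aγH² = 0.5×0.3035×16.4×2.6² = 16.82 kN/m, acting at H/3 = 0.8667 m above the base.
Overturning moment M_o = P_a × H/3 = 16.82 × 0.8667 = 14.58.
Resisting moment M_r = W × 0.79 = 93 × 0.79 = 73.47.
FS_overturning = M_r/M_o = 73.47/14.58 = 5.039.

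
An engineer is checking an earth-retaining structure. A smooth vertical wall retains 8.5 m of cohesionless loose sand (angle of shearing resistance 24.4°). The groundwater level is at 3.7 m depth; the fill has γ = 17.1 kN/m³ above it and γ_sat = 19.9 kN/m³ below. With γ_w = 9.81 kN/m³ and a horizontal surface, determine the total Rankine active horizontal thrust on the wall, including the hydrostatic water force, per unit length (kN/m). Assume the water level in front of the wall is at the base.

336 kN/m

K_a = tan²(45° − φ/2) = 0.4153.
γ' = 19.9 − 9.81 = 10.09 kN/m³. Depth below WT = 4.8 m.
σ'_h at WT = K_a γ d_w = 26.28 kPa; at base = 26.28 + K_a γ' × 4.8 = 46.39 kPa.
P₁ (0–3.7 m) = ½×26.28×3.7 = 48.61. P₂ (3.7–8.5 m) = ½(26.28+46.39)×4.8 = 174.4.
P_w = ½ γ_w h₂² = 0.5×9.81×4.8² = 113.0. Total = 48.61+174.4+113.0 = 336.0 kN/m.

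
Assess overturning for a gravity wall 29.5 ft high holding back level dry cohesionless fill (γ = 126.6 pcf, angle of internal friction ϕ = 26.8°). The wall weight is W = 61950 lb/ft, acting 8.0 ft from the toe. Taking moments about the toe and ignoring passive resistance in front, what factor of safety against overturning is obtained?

2.42

K_a = tan²(45° − 26.8°/2) = 0.3785.
P_a = ½K_aγH² = 0.5×0.3785×126.6×29.5² = 20850 lb/ft, acting at H/3 = 9.833 ft above the base.
Overturning moment M_o = P_a × H/3 = 20850 × 9.833 = 205000.
Resisting moment M_r = W × 8.0 = 61950 × 8.0 = 495600.
FS_overturning = M_r/M_o = 495600/205000 = 2.417.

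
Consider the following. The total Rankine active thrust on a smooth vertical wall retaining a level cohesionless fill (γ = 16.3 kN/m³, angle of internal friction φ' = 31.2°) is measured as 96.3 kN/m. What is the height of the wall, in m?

K_a = 0.3175. P_a = ½ K_a γ H² ⇒ H = √(2P_a/(K_a γ)).
H = √(2×96.3/(0.3175×16.3)) = 6.100 m.

6.10 m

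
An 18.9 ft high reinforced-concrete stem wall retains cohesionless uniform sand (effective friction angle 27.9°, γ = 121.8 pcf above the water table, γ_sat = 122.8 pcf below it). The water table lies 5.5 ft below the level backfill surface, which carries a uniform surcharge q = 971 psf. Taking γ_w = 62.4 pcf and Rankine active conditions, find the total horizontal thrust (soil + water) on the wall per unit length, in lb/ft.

18100 lb/ft

K_a = tan²(45° − φ/2) = 0.3625.
γ' = 122.8 − 62.4 = 60.40 pcf. h₂ = H − d_w = 13.4 ft.
σ'_h: at surface K_a·q = 352.0; at WT K_a(q+γd_w) = 594.8; at base K_a(q+γd_w+γ'h₂) = 888.1 psf.
P₁ = ½(352.0+594.8)×5.5 = 2603; P₂ = ½(594.8+888.1)×13.4 = 9935; P_w = ½γ_w h₂² = 5602.
Total = 2603+9935+5602 = 18140 lb/ft.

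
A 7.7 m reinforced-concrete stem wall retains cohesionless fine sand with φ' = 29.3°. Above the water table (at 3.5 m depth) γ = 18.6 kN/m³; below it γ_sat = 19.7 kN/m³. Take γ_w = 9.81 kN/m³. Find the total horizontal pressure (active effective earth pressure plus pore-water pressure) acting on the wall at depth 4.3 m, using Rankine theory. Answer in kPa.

32.9 kPa

K_a = (1 − sin φ)/(1 + sin φ) = 0.3428.
γ' = 19.7 − 9.81 = 9.890 kN/m³.
Effective vertical stress at 4.3 m: σ'_v = 18.6×3.5 + 9.890×0.800 = 73.01 kPa.
σ'_h = K_a σ'_v = 0.3428 × 73.01 = 25.03 kPa; u = γ_w × 0.800 = 7.848 kPa.
Total σ_h = 25.03 + 7.848 = 32.88 kPa.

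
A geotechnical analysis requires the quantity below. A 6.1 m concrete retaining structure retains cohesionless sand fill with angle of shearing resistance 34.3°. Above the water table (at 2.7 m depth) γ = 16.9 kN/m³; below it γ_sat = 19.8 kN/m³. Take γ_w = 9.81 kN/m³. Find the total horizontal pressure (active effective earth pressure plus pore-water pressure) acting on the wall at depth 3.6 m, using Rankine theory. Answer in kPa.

24.1 kPa

K_a = (1 − sin φ)/(1 + sin φ) = 0.2792.
γ' = 19.8 − 9.81 = 9.990 kN/m³.
Effective vertical stress at 3.6 m: σ'_v = 16.9×2.7 + 9.990×0.900 = 54.62 kPa.
σ'_h = K_a σ'_v = 0.2792 × 54.62 = 15.25 kPa; u = γ_w × 0.900 = 8.829 kPa.
Total σ_h = 15.25 + 8.829 = 24.08 kPa.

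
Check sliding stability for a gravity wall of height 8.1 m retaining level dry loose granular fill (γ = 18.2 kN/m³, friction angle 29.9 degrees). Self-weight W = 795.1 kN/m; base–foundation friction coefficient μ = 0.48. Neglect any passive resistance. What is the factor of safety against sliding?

1.91

K_a = tan²(45° − 29.9°/2) = 0.3347.
P_a = ½K_aγH² = 0.5×0.3347×18.2×8.1² = 199.8 kN/m, acting at H/3 = 2.700 m above the base.
FS_sliding = μW / P_a = 0.48×795.1 / 199.8 = 1.910.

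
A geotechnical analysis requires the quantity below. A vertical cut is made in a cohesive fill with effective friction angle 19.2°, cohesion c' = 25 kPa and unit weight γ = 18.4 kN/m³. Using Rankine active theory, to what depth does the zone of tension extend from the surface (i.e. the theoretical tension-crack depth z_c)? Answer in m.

K_a = tan²(45° − 19.2°/2) = 0.5050; √K_a = 0.7107.
The active pressure is zero where K_a γ z = 2c√K_a, so z_c = 2c/(γ√K_a) = 2×25/(18.4×0.7107) = 3.824 m.

3.82 m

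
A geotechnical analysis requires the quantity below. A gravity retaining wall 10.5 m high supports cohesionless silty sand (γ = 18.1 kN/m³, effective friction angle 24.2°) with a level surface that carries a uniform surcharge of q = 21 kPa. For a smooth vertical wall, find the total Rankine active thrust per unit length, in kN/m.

510 kN/m

K_a = tan²(45° − φ/2) = 0.4185.
Soil triangle: ½ K_a γ H² = 0.5×0.4185×18.1×10.5² = 417.6 kN/m.
Surcharge rectangle: K_a q H = 0.4185×21×10.5 = 92.28 kN/m.
Total = 417.6 + 92.28 = 509.9 kN/m.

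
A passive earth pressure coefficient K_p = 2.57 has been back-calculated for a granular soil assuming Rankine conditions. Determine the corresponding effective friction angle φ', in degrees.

K_p = (1+sin φ)/(1−sin φ) ⇒ sin φ = (K_p − 1)/(K_p + 1) = 0.4398.
φ = arcsin(0.4398) = 26.09°.

26.1°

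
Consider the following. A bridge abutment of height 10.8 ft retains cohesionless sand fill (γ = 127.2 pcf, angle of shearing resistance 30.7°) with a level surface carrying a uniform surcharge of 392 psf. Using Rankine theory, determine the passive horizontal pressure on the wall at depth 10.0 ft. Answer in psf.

K_p = (1 + sin φ)/(1 − sin φ) = 3.086.
σ_v = γz + q = 127.2 × 10.0 + 392 = 1664 psf.
σ_h = K_p σ_v = 3.086 × 1664 = 5135 psf.

5140 psf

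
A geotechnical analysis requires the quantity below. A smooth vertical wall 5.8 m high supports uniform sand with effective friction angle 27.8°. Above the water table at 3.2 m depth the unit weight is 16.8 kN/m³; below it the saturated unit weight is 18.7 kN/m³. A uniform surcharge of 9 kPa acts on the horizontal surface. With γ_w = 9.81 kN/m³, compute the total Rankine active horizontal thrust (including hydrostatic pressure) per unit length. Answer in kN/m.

K_a = tan²(45° − φ/2) = 0.3639.
γ' = 18.7 − 9.81 = 8.890 kN/m³. h₂ = H − d_w = 2.6 m.
σ'_h: at surface K_a·q = 3.275; at WT K_a(q+γd_w) = 22.84; at base K_a(q+γd_w+γ'h₂) = 31.25 kPa.
P₁ = ½(3.275+22.84)×3.2 = 41.78; P₂ = ½(22.84+31.25)×2.6 = 70.31; P_w = ½γ_w h₂² = 33.16.
Total = 41.78+70.31+33.16 = 145.3 kN/m.

145 kN/m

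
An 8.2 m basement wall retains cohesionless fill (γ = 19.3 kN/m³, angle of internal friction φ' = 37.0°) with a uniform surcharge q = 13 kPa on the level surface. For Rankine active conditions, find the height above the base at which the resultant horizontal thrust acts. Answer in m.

K_a = 0.2486.
Triangular part P₁ = ½K_aγH² = 161.3 at H/3 = 2.733 m; rectangular part P₂ = K_a q H = 26.50 at H/2 = 4.100 m.
ȳ = (P₁·2.733 + P₂·4.100)/(P₁+P₂) = 2.926 m.

2.93 m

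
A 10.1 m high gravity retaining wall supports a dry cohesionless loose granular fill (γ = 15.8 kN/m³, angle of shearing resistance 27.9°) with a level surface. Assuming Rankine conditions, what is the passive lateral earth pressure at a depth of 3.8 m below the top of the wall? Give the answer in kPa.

K_p = (1 + sin φ)/(1 − sin φ) = 2.759.
σ_h = K_p γ z = 2.759 × 15.8 × 3.8 = 165.6 kPa.

166 kPa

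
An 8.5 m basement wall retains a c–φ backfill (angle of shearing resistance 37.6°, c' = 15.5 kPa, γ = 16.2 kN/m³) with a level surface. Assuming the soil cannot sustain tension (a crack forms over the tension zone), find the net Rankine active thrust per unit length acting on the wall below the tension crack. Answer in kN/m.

41.7 kN/m

K_a = 0.2421; √K_a = 0.4921.
Tension-crack depth z_c = 2c/(γ√K_a) = 2×15.5/(16.2×0.4921) = 3.889 m.
σ_a at base = K_a γ H − 2c√K_a = 0.2421×16.2×8.5 − 2×15.5×0.4921 = 18.09 kPa.
P_a = ½ × 18.09 × (H − z_c) = 0.5×18.09×4.611 = 41.70 kN/m.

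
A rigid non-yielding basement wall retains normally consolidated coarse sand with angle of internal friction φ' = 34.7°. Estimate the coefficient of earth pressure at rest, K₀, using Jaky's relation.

0.431

K₀ = 1 − sin φ' = 1 − sin 34.7° = 0.4307.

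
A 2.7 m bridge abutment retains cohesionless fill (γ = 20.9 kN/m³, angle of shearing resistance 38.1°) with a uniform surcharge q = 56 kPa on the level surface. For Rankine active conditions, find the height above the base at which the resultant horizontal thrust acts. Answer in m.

K_a = 0.2368.
Triangular part P₁ = ½K_aγH² = 18.04 at H/3 = 0.9000 m; rectangular part P₂ = K_a q H = 35.81 at H/2 = 1.350 m.
ȳ = (P₁·0.9000 + P₂·1.350)/(P₁+P₂) = 1.199 m.

1.20 m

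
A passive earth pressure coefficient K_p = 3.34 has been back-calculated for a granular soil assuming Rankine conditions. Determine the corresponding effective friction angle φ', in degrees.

K_p = (1+sin φ)/(1−sin φ) ⇒ sin φ = (K_p − 1)/(K_p + 1) = 0.5392.
φ = arcsin(0.5392) = 32.63°.

32.6°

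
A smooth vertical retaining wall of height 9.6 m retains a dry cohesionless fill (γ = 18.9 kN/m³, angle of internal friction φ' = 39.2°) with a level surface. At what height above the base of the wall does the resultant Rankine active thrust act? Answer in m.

3.20 m

K_a = 0.2255.
The pressure distribution is triangular, so the resultant acts at H/3 above the base = 9.6/3 = 3.200 m.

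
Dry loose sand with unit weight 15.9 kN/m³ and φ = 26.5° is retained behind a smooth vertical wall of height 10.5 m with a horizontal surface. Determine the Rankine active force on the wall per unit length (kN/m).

K_a = tan²(45° − φ/2) = 0.3829.
P_a = ½ K_a γ H² = 0.5 × 0.3829 × 15.9 × 10.5² = 335.6 kN/m.

336 kN/m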